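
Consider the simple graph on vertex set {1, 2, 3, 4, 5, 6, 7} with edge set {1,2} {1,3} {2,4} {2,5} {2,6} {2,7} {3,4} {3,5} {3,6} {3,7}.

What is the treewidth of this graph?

2

A width-2 tree decomposition is:
Bags: B1 = {1, 2, 3}  B2 = {2, 3, 7}  B3 = {2, 3, 6}  B4 = {2, 3, 5}  B5 = {2, 3, 4}
Tree: B1–B2, B2–B3, B3–B4, B4–B5
The largest bag has 3 vertices, giving width 2; this decomposition certifies tw(G) ≤ 2. Since 2–1–3–7–2 is a cycle in G, G is not acyclic. Forests are exactly the graphs of treewidth ≤ 1, so tw(G) ≥ 2. Therefore the treewidth is 2.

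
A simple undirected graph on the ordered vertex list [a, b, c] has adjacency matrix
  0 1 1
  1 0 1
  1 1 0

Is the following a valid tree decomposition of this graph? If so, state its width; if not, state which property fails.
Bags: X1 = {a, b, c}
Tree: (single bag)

Checking the three conditions: (i) the bags cover all of {a, b, c}; (ii) for each edge, some bag contains both endpoints; (iii) the bags containing any fixed vertex form a subtree. All hold, so the decomposition is valid with width 3 − 1 = 2.

Yes; width 2.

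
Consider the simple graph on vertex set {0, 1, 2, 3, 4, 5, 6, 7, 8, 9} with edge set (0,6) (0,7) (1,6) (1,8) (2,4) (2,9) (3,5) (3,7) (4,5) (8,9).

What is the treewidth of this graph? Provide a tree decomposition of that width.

Every bag has size at most 3, so the width is 3 − 1 = 2 and tw(G) ≤ 2. For the lower bound, G contains the cycle 5–3–7–0–6–1–8–9–2–4–5, so G is not a forest; only forests have treewidth ≤ 1, hence tw(G) ≥ 2. Therefore the treewidth is 2.

Treewidth 2.
Bags: B1 = {3, 5, 7}  B2 = {0, 5, 7}  B3 = {0, 5, 6}  B4 = {1, 5, 6}  B5 = {1, 5, 8}  B6 = {5, 8, 9}  B7 = {2, 5, 9}  B8 = {2, 4, 5}
Tree: B1–B2, B2–B3, B3–B4, B4–B5, B5–B6, B6–B7, B7–B8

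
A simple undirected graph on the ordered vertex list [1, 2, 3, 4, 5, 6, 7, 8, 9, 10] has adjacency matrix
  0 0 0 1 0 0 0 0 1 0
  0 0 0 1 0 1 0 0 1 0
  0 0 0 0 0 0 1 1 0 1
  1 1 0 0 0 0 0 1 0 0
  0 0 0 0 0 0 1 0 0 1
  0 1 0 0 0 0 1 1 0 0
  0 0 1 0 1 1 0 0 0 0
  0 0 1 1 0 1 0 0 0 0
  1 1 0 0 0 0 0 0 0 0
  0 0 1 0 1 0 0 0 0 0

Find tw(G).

A width-2 tree decomposition is:
Bags: B1 = {5, 7, 10}  B2 = {3, 7, 10}  B3 = {3, 6, 7}  B4 = {3, 6, 8}  B5 = {2, 6, 8}  B6 = {2, 4, 8}  B7 = {2, 4, 9}  B8 = {1, 4, 9}
Tree: B1–B2, B2–B3, B3–B4, B4–B5, B5–B6, B6–B7, B7–B8
The largest bag has 3 vertices, giving width 2; this decomposition certifies tw(G) ≤ 2. The edges 5–10–3–7–5 form a cycle, so G is not a tree and its treewidth is at least 2. Hence tw(G) = 2 exactly.

2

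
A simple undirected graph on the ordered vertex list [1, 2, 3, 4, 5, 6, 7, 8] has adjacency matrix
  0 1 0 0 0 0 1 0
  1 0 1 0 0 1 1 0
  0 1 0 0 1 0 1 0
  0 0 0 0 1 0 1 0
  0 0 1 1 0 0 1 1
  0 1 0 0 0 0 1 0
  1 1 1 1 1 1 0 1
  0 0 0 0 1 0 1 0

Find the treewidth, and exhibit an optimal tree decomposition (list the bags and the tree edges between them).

Treewidth 2.
Bags: B1 = {2, 3, 7}  B2 = {2, 6, 7}  B3 = {3, 5, 7}  B4 = {5, 7, 8}  B5 = {4, 5, 7}  B6 = {1, 2, 7}
Tree: B1–B2, B1–B3, B3–B4, B4–B5, B2–B6

Each bag holds 3 vertices, so the decomposition has width 2, which upper-bounds the treewidth. On the other hand G contains the 3-clique {5, 7, 8}. A clique must lie in a single bag of any decomposition, so no decomposition can have width below 2. The upper and lower bounds meet at 2, so that is the treewidth.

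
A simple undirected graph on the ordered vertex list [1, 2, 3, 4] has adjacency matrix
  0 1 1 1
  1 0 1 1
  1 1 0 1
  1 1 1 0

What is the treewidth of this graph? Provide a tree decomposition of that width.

Treewidth 3.
One optimal decomposition is:
Bags: B1 = {1, 2, 3, 4}
Tree: (single bag)

A single bag containing all 4 vertices is trivially a valid decomposition of width 3. For the lower bound, the 4 vertices {1, 2, 3, 4} are pairwise adjacent, and any tree decomposition puts a clique entirely inside one bag — forcing width ≥ 3. Combining the bounds, tw(G) = 3.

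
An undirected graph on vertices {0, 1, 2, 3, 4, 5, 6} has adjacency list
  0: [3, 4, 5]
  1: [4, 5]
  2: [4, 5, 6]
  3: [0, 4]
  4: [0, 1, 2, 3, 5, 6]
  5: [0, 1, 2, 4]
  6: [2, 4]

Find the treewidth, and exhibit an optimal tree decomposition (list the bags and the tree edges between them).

Every bag has size at most 3, so the width is 3 − 1 = 2 and tw(G) ≤ 2. On the other hand G contains the 3-clique {0, 3, 4}. A clique must lie in a single bag of any decomposition, so no decomposition can have width below 2. Hence tw(G) = 2 exactly.

Treewidth 2.
Bags: B1 = {2, 4, 5}  B2 = {0, 4, 5}  B3 = {0, 3, 4}  B4 = {1, 4, 5}  B5 = {2, 4, 6}
Tree: B1–B2, B2–B3, B1–B4, B1–B5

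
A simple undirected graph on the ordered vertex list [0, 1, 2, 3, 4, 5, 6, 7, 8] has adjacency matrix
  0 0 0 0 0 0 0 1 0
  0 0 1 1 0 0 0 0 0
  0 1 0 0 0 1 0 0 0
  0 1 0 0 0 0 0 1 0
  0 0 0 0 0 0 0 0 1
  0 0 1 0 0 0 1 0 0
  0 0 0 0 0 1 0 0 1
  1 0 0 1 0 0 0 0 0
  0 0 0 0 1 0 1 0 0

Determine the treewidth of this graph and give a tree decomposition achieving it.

Treewidth 1.
One such decomposition:
Bags: B1 = {4, 8}  B2 = {6, 8}  B3 = {5, 6}  B4 = {2, 5}  B5 = {1, 2}  B6 = {1, 3}  B7 = {3, 7}  B8 = {0, 7}
Tree: B1–B2, B2–B3, B3–B4, B4–B5, B5–B6, B6–B7, B7–B8

Each bag holds 2 vertices, so the decomposition has width 1, which upper-bounds the treewidth. Any graph with an edge has treewidth ≥ 1, and G has the edge 4–8. The upper and lower bounds meet at 1, so that is the treewidth.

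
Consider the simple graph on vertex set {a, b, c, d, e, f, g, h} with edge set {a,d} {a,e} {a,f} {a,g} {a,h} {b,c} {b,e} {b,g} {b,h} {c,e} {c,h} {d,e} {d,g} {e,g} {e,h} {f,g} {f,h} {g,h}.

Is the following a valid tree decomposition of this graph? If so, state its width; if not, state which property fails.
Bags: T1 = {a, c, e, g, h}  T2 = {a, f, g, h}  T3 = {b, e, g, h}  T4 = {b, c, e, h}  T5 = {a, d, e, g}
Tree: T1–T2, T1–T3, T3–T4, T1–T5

A tree decomposition must satisfy three properties: every vertex lies in some bag; for every edge, both endpoints lie together in some bag; and for every vertex, the bags containing it form a connected subtree. Here bags containing vertex c are not connected in the tree, so the decomposition is invalid.

No — bags containing vertex c are not connected in the tree.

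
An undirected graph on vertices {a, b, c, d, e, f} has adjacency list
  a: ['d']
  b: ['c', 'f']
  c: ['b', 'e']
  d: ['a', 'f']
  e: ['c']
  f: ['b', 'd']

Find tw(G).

A width-1 tree decomposition is:
Bags: B1 = {a, d}  B2 = {d, f}  B3 = {b, f}  B4 = {b, c}  B5 = {c, e}
Tree: B1–B2, B2–B3, B3–B4, B4–B5
The largest bag has 2 vertices, giving width 1; this decomposition certifies tw(G) ≤ 1. Since G has at least one edge (e.g. a–d), it is not an edgeless graph, so tw(G) ≥ 1. Hence tw(G) = 1 exactly.

1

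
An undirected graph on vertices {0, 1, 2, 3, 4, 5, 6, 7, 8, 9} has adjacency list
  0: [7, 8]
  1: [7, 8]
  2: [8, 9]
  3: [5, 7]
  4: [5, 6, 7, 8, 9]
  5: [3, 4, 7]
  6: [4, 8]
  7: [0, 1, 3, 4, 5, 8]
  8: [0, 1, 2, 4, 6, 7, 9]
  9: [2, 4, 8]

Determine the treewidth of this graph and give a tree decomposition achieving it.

Treewidth 2.
One optimal decomposition is:
Bags: B1 = {1, 7, 8}  B2 = {4, 7, 8}  B3 = {4, 5, 7}  B4 = {4, 8, 9}  B5 = {2, 8, 9}  B6 = {0, 7, 8}  B7 = {4, 6, 8}  B8 = {3, 5, 7}
Tree: B1–B2, B2–B3, B2–B4, B4–B5, B2–B6, B2–B7, B3–B8

Each bag holds 3 vertices, so the decomposition has width 2, which upper-bounds the treewidth. For the lower bound, the 3 vertices {0, 7, 8} are pairwise adjacent, and any tree decomposition puts a clique entirely inside one bag — forcing width ≥ 2. Therefore the treewidth is 2.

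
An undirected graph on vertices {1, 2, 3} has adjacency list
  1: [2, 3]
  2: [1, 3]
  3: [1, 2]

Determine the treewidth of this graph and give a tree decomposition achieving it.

Treewidth 2.
One optimal decomposition is:
Bags: B1 = {1, 2, 3}
Tree: (single bag)

A single bag containing all 3 vertices is trivially a valid decomposition of width 2. Conversely, {1, 2, 3} is a clique of size 3, and the vertices of any clique must share a bag in every tree decomposition; so some bag has ≥ 3 vertices and tw(G) ≥ 2. Therefore the treewidth is 2.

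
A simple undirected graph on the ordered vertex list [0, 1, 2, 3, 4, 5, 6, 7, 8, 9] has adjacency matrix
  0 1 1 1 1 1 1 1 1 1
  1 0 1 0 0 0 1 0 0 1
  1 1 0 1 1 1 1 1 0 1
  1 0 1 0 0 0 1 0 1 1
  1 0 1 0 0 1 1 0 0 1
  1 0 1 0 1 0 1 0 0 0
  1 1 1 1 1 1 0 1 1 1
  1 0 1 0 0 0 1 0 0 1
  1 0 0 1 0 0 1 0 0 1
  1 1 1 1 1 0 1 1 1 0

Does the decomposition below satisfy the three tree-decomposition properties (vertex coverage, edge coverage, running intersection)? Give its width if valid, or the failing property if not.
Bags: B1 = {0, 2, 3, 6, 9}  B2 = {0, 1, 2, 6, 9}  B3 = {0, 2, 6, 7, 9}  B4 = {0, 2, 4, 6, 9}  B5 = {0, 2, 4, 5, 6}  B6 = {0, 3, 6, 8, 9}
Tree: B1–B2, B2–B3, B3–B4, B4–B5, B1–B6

Vertex coverage: the bags together contain {0, 1, 2, 3, 4, 5, 6, 7, 8, 9}, the full vertex set. Edge coverage: each edge of G has both endpoints in at least one bag. Running intersection: for every vertex, the bags containing it form a connected subtree. All three properties hold, so this is a valid tree decomposition of width max|bag| − 1 = 4, and hence tw(G) ≤ 4.

Yes; width 4.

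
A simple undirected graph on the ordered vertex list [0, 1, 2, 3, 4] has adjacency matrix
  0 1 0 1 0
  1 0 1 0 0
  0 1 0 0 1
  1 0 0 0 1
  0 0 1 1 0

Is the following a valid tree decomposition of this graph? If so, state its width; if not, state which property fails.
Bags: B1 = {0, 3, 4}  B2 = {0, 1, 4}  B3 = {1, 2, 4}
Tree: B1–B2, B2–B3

Every vertex of G appears in some bag (union = {0, 1, 2, 3, 4}); every edge is covered by a bag; and for each vertex v the set of bags containing v is connected in the bag tree. The decomposition is therefore valid. The largest bag has 3 vertices, so the width is 2.

Yes; width 2.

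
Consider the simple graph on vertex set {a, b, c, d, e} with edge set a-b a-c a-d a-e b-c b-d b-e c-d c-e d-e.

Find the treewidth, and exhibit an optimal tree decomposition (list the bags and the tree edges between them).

A single bag containing all 5 vertices is trivially a valid decomposition of width 4. Conversely, {a, b, c, d, e} is a clique of size 5, and the vertices of any clique must share a bag in every tree decomposition; so some bag has ≥ 5 vertices and tw(G) ≥ 4. The upper and lower bounds meet at 4, so that is the treewidth.

Treewidth 4.
One optimal decomposition is:
Bags: B1 = {a, b, c, d, e}
Tree: (single bag)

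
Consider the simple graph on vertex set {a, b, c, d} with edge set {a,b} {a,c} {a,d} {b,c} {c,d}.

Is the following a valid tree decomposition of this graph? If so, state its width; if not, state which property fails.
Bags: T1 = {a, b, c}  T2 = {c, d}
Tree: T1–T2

A tree decomposition must satisfy three properties: every vertex lies in some bag; for every edge, both endpoints lie together in some bag; and for every vertex, the bags containing it form a connected subtree. Here edge (a,d) lies in no bag, so the decomposition is invalid.

No — edge (a,d) lies in no bag.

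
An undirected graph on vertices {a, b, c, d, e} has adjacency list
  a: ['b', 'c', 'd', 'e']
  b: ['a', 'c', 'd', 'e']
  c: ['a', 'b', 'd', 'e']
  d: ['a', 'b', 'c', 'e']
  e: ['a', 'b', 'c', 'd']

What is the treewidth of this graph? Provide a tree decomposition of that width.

With just one bag of size 5, the width is 5 − 1 = 4, so tw(G) ≤ 4. On the other hand G contains the 5-clique {a, b, c, d, e}. A clique must lie in a single bag of any decomposition, so no decomposition can have width below 4. Therefore the treewidth is 4.

Treewidth 4.
One such decomposition:
Bags: B1 = {a, b, c, d, e}
Tree: (single bag)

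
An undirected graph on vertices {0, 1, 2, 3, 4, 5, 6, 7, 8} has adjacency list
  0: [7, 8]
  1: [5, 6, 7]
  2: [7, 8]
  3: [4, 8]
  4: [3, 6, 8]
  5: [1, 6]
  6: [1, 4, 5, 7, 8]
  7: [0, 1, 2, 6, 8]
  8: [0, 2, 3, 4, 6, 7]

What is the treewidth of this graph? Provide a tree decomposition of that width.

The largest bag has 3 vertices, giving width 2; this decomposition certifies tw(G) ≤ 2. For the lower bound, the 3 vertices {3, 4, 8} are pairwise adjacent, and any tree decomposition puts a clique entirely inside one bag — forcing width ≥ 2. Combining the bounds, tw(G) = 2.

Treewidth 2.
One such decomposition:
Bags: B1 = {0, 7, 8}  B2 = {6, 7, 8}  B3 = {1, 6, 7}  B4 = {4, 6, 8}  B5 = {2, 7, 8}  B6 = {3, 4, 8}  B7 = {1, 5, 6}
Tree: B1–B2, B2–B3, B2–B4, B1–B5, B4–B6, B3–B7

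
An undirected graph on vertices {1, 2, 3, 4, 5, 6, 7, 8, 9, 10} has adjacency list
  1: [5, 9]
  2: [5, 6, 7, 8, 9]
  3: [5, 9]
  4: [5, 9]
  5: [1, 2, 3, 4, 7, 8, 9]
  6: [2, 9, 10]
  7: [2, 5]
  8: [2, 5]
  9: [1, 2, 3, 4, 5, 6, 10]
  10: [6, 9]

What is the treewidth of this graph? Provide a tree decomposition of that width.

The largest bag has 3 vertices, giving width 2; this decomposition certifies tw(G) ≤ 2. On the other hand G contains the 3-clique {6, 9, 10}. A clique must lie in a single bag of any decomposition, so no decomposition can have width below 2. Combining the bounds, tw(G) = 2.

Treewidth 2.
One optimal decomposition is:
Bags: B1 = {2, 5, 9}  B2 = {4, 5, 9}  B3 = {2, 6, 9}  B4 = {3, 5, 9}  B5 = {1, 5, 9}  B6 = {2, 5, 8}  B7 = {6, 9, 10}  B8 = {2, 5, 7}
Tree: B1–B2, B1–B3, B1–B4, B1–B5, B1–B6, B3–B7, B1–B8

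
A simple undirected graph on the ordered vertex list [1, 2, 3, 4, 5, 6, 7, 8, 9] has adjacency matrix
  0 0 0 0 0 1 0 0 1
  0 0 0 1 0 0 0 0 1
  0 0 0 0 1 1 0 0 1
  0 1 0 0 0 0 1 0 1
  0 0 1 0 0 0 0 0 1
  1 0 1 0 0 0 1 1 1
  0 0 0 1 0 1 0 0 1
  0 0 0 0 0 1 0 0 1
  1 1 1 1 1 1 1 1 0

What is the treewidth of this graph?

2

A width-2 tree decomposition is:
Bags: B1 = {3, 6, 9}  B2 = {6, 7, 9}  B3 = {3, 5, 9}  B4 = {6, 8, 9}  B5 = {1, 6, 9}  B6 = {4, 7, 9}  B7 = {2, 4, 9}
Tree: B1–B2, B1–B3, B1–B4, B1–B5, B2–B6, B6–B7
The largest bag has 3 vertices, giving width 2; this decomposition certifies tw(G) ≤ 2. For the lower bound, the 3 vertices {2, 4, 9} are pairwise adjacent, and any tree decomposition puts a clique entirely inside one bag — forcing width ≥ 2. The upper and lower bounds meet at 2, so that is the treewidth.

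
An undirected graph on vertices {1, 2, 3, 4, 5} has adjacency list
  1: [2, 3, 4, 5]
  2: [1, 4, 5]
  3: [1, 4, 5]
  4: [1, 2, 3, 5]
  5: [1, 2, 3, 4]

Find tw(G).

3

A width-3 tree decomposition is:
Bags: B1 = {1, 3, 4, 5}  B2 = {1, 2, 4, 5}
Tree: B1–B2
Every bag has size at most 4, so the width is 4 − 1 = 3 and tw(G) ≤ 3. For the lower bound, the 4 vertices {1, 2, 4, 5} are pairwise adjacent, and any tree decomposition puts a clique entirely inside one bag — forcing width ≥ 3. Therefore the treewidth is 3.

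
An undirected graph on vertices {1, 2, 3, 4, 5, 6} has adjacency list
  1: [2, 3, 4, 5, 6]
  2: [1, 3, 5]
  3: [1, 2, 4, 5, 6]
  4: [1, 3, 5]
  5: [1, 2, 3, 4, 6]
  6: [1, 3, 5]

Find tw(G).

A width-3 tree decomposition is:
Bags: B1 = {1, 3, 4, 5}  B2 = {1, 2, 3, 5}  B3 = {1, 3, 5, 6}
Tree: B1–B2, B1–B3
Each bag holds 4 vertices, so the decomposition has width 3, which upper-bounds the treewidth. On the other hand G contains the 4-clique {1, 2, 3, 5}. A clique must lie in a single bag of any decomposition, so no decomposition can have width below 3. Therefore the treewidth is 3.

3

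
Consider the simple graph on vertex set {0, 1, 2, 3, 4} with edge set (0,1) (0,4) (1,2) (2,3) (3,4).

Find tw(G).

2

A width-2 tree decomposition is:
Bags: B1 = {0, 1, 4}  B2 = {1, 3, 4}  B3 = {1, 2, 3}
Tree: B1–B2, B2–B3
The largest bag has 3 vertices, giving width 2; this decomposition certifies tw(G) ≤ 2. Since 1–0–4–3–2–1 is a cycle in G, G is not acyclic. Forests are exactly the graphs of treewidth ≤ 1, so tw(G) ≥ 2. Therefore the treewidth is 2.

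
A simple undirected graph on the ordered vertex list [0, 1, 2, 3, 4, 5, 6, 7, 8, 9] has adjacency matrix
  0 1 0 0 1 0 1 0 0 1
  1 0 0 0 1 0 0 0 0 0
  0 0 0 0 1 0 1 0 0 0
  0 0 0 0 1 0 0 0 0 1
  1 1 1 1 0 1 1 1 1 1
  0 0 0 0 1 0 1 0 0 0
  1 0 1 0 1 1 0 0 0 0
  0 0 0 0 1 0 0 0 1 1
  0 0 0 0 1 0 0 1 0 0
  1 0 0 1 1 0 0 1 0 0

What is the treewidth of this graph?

2

A width-2 tree decomposition is:
Bags: B1 = {0, 4, 6}  B2 = {4, 5, 6}  B3 = {0, 4, 9}  B4 = {0, 1, 4}  B5 = {4, 7, 9}  B6 = {4, 7, 8}  B7 = {2, 4, 6}  B8 = {3, 4, 9}
Tree: B1–B2, B1–B3, B3–B4, B3–B5, B5–B6, B1–B7, B5–B8
The largest bag has 3 vertices, giving width 2; this decomposition certifies tw(G) ≤ 2. Conversely, {0, 4, 9} is a clique of size 3, and the vertices of any clique must share a bag in every tree decomposition; so some bag has ≥ 3 vertices and tw(G) ≥ 2. Therefore the treewidth is 2.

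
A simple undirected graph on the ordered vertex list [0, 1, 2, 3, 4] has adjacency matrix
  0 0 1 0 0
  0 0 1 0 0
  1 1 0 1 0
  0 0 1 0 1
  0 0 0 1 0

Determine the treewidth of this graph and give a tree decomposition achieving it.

Treewidth 1.
One such decomposition:
Bags: B1 = {2, 3}  B2 = {0, 2}  B3 = {1, 2}  B4 = {3, 4}
Tree: B1–B2, B1–B3, B1–B4

The largest bag has 2 vertices, giving width 1; this decomposition certifies tw(G) ≤ 1. Any graph with an edge has treewidth ≥ 1, and G has the edge 3–2. Hence tw(G) = 1 exactly.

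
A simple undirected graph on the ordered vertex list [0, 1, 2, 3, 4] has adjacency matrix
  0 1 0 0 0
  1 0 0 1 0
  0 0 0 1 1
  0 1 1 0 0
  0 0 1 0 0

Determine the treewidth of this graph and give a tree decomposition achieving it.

The largest bag has 2 vertices, giving width 1; this decomposition certifies tw(G) ≤ 1. Any graph with an edge has treewidth ≥ 1, and G has the edge 0–1. Combining the bounds, tw(G) = 1.

Treewidth 1.
One such decomposition:
Bags: B1 = {0, 1}  B2 = {1, 3}  B3 = {2, 3}  B4 = {2, 4}
Tree: B1–B2, B2–B3, B3–B4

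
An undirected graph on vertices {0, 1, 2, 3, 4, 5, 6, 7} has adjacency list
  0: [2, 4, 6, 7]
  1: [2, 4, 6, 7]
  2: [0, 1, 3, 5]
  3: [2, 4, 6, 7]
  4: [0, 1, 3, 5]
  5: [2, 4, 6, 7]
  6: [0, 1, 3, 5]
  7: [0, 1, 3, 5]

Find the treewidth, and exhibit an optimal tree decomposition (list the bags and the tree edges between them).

Treewidth 4.
One such decomposition:
Bags: B1 = {1, 2, 4, 6, 7}  B2 = {0, 2, 4, 6, 7}  B3 = {2, 3, 4, 6, 7}  B4 = {2, 4, 5, 6, 7}
Tree: B1–B2, B2–B3, B3–B4

The largest bag has 5 vertices, giving width 4; this decomposition certifies tw(G) ≤ 4. For the lower bound: the 5 vertex sets {1,2}, {0,6}, {3,7}, {4}, {5} are disjoint, each induces a connected subgraph, and every pair is joined by at least one edge of G. Contracting each set to a single vertex therefore yields K_{5} as a minor, and since treewidth is minor-monotone, tw(G) ≥ tw(K_{5}) = 4. Hence tw(G) = 4 exactly.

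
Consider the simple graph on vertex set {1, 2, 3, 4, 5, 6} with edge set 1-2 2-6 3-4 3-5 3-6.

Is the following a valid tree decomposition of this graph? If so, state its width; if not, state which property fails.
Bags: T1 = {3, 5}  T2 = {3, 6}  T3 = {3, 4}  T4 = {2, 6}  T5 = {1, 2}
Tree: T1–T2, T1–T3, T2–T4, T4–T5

Vertex coverage: the bags together contain {1, 2, 3, 4, 5, 6}, the full vertex set. Edge coverage: each edge of G has both endpoints in at least one bag. Running intersection: for every vertex, the bags containing it form a connected subtree. All three properties hold, so this is a valid tree decomposition of width max|bag| − 1 = 1, and hence tw(G) ≤ 1.

Yes; width 1.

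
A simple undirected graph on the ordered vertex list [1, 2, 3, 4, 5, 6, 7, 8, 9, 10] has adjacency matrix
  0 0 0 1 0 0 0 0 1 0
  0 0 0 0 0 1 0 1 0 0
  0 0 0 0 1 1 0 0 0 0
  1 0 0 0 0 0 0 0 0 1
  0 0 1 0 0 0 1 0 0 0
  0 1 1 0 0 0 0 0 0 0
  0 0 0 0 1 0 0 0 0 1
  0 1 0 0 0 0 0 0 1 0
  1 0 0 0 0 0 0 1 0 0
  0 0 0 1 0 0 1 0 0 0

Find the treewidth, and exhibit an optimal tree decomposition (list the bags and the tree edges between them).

Every bag has size at most 3, so the width is 3 − 1 = 2 and tw(G) ≤ 2. Since 2–8–9–1–4–10–7–5–3–6–2 is a cycle in G, G is not acyclic. Forests are exactly the graphs of treewidth ≤ 1, so tw(G) ≥ 2. The upper and lower bounds meet at 2, so that is the treewidth.

Treewidth 2.
Bags: B1 = {2, 8, 9}  B2 = {1, 2, 9}  B3 = {1, 2, 4}  B4 = {2, 4, 10}  B5 = {2, 7, 10}  B6 = {2, 5, 7}  B7 = {2, 3, 5}  B8 = {2, 3, 6}
Tree: B1–B2, B2–B3, B3–B4, B4–B5, B5–B6, B6–B7, B7–B8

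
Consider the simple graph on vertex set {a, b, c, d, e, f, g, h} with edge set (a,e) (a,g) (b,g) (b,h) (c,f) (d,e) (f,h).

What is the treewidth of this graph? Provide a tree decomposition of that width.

The largest bag has 2 vertices, giving width 1; this decomposition certifies tw(G) ≤ 1. G has an edge, so its treewidth is at least 1. Hence tw(G) = 1 exactly.

Treewidth 1.
One optimal decomposition is:
Bags: B1 = {d, e}  B2 = {a, e}  B3 = {a, g}  B4 = {b, g}  B5 = {b, h}  B6 = {f, h}  B7 = {c, f}
Tree: B1–B2, B2–B3, B3–B4, B4–B5, B5–B6, B6–B7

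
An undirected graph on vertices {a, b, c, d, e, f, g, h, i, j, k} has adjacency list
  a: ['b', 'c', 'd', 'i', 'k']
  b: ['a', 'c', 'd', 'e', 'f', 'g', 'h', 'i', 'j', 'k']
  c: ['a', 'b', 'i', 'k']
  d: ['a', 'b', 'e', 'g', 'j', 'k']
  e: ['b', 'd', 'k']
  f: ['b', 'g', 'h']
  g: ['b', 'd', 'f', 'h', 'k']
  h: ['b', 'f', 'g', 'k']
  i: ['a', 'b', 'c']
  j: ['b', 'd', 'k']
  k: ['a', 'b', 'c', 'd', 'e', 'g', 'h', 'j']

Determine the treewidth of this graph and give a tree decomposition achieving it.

Treewidth 3.
Bags: B1 = {a, b, d, k}  B2 = {b, d, j, k}  B3 = {b, d, g, k}  B4 = {b, g, h, k}  B5 = {a, b, c, k}  B6 = {b, d, e, k}  B7 = {b, f, g, h}  B8 = {a, b, c, i}
Tree: B1–B2, B1–B3, B3–B4, B1–B5, B3–B6, B4–B7, B5–B8

Each bag holds 4 vertices, so the decomposition has width 3, which upper-bounds the treewidth. On the other hand G contains the 4-clique {b, f, g, h}. A clique must lie in a single bag of any decomposition, so no decomposition can have width below 3. Therefore the treewidth is 3.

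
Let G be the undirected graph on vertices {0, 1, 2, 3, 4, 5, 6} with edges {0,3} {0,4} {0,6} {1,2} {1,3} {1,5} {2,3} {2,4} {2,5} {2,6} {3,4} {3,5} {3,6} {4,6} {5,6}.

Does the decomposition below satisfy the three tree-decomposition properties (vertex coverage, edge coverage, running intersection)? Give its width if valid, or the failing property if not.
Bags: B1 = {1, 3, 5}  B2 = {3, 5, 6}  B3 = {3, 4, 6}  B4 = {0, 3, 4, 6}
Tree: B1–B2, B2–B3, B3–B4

No — vertex 2 appears in no bag.

A tree decomposition must satisfy three properties: every vertex lies in some bag; for every edge, both endpoints lie together in some bag; and for every vertex, the bags containing it form a connected subtree. Here vertex 2 appears in no bag, so the decomposition is invalid.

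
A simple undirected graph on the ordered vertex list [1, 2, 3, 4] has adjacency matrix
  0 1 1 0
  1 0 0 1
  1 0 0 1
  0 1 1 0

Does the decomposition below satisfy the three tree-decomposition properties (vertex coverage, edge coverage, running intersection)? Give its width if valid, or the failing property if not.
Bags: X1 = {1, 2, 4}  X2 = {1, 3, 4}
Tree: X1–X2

Vertex coverage: the bags together contain {1, 2, 3, 4}, the full vertex set. Edge coverage: each edge of G has both endpoints in at least one bag. Running intersection: for every vertex, the bags containing it form a connected subtree. All three properties hold, so this is a valid tree decomposition of width max|bag| − 1 = 2, and hence tw(G) ≤ 2.

Yes; width 2.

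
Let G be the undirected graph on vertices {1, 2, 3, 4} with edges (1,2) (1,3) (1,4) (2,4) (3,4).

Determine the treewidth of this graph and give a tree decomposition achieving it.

Treewidth 2.
Bags: B1 = {1, 2, 4}  B2 = {1, 3, 4}
Tree: B1–B2

Every bag has size at most 3, so the width is 3 − 1 = 2 and tw(G) ≤ 2. On the other hand G contains the 3-clique {1, 2, 4}. A clique must lie in a single bag of any decomposition, so no decomposition can have width below 2. Combining the bounds, tw(G) = 2.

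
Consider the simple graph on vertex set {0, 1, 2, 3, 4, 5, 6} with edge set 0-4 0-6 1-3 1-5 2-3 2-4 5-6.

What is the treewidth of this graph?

2

A width-2 tree decomposition is:
Bags: B1 = {0, 4, 6}  B2 = {4, 5, 6}  B3 = {1, 4, 5}  B4 = {1, 3, 4}  B5 = {2, 3, 4}
Tree: B1–B2, B2–B3, B3–B4, B4–B5
The largest bag has 3 vertices, giving width 2; this decomposition certifies tw(G) ≤ 2. The edges 4–0–6–5–1–3–2–4 form a cycle, so G is not a tree and its treewidth is at least 2. Combining the bounds, tw(G) = 2.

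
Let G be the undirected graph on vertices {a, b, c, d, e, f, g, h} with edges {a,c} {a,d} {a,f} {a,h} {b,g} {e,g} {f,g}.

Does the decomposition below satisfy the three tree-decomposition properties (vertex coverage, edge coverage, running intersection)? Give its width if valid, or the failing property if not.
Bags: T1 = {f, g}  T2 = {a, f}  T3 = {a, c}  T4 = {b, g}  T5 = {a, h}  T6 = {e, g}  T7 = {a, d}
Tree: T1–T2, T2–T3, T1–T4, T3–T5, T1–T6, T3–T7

Yes; width 1.

Checking the three conditions: (i) the bags cover all of {a, b, c, d, e, f, g, h}; (ii) for each edge, some bag contains both endpoints; (iii) the bags containing any fixed vertex form a subtree. All hold, so the decomposition is valid with width 2 − 1 = 1.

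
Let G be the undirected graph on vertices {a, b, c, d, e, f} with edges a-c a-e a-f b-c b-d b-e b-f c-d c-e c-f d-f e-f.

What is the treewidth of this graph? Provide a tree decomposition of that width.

Every bag has size at most 4, so the width is 4 − 1 = 3 and tw(G) ≤ 3. On the other hand G contains the 4-clique {b, c, d, f}. A clique must lie in a single bag of any decomposition, so no decomposition can have width below 3. Combining the bounds, tw(G) = 3.

Treewidth 3.
One optimal decomposition is:
Bags: B1 = {b, c, d, f}  B2 = {b, c, e, f}  B3 = {a, c, e, f}
Tree: B1–B2, B2–B3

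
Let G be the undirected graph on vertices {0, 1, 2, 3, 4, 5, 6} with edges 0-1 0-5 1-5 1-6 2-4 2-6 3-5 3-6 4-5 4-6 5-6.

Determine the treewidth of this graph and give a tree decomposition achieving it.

Treewidth 2.
One such decomposition:
Bags: B1 = {1, 5, 6}  B2 = {4, 5, 6}  B3 = {2, 4, 6}  B4 = {3, 5, 6}  B5 = {0, 1, 5}
Tree: B1–B2, B2–B3, B1–B4, B1–B5

Every bag has size at most 3, so the width is 3 − 1 = 2 and tw(G) ≤ 2. Conversely, {2, 4, 6} is a clique of size 3, and the vertices of any clique must share a bag in every tree decomposition; so some bag has ≥ 3 vertices and tw(G) ≥ 2. The upper and lower bounds meet at 2, so that is the treewidth.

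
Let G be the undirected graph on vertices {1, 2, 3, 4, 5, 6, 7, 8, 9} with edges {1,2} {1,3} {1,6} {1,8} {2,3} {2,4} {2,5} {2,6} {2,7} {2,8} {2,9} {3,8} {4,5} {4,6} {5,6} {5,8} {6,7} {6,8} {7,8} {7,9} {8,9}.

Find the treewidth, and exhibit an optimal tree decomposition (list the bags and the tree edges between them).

Every bag has size at most 4, so the width is 4 − 1 = 3 and tw(G) ≤ 3. Conversely, {2, 7, 8, 9} is a clique of size 4, and the vertices of any clique must share a bag in every tree decomposition; so some bag has ≥ 4 vertices and tw(G) ≥ 3. Therefore the treewidth is 3.

Treewidth 3.
One optimal decomposition is:
Bags: B1 = {1, 2, 6, 8}  B2 = {1, 2, 3, 8}  B3 = {2, 6, 7, 8}  B4 = {2, 7, 8, 9}  B5 = {2, 5, 6, 8}  B6 = {2, 4, 5, 6}
Tree: B1–B2, B1–B3, B3–B4, B1–B5, B5–B6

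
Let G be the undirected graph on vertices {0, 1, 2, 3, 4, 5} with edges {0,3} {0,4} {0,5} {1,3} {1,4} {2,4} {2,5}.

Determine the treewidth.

A width-2 tree decomposition is:
Bags: B1 = {0, 1, 3}  B2 = {0, 1, 4}  B3 = {0, 4, 5}  B4 = {2, 4, 5}
Tree: B1–B2, B2–B3, B3–B4
Each bag holds 3 vertices, so the decomposition has width 2, which upper-bounds the treewidth. For the lower bound, G contains the cycle 3–1–4–0–3, so G is not a forest; only forests have treewidth ≤ 1, hence tw(G) ≥ 2. Therefore the treewidth is 2.

2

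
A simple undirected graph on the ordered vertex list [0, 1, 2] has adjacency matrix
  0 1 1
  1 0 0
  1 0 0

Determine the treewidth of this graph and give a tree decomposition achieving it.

The largest bag has 2 vertices, giving width 1; this decomposition certifies tw(G) ≤ 1. Any graph with an edge has treewidth ≥ 1, and G has the edge 1–0. Therefore the treewidth is 1.

Treewidth 1.
One optimal decomposition is:
Bags: B1 = {0, 1}  B2 = {0, 2}
Tree: B1–B2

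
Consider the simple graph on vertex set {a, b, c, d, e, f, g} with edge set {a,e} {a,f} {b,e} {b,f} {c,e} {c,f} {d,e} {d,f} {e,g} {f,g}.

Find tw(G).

2

A width-2 tree decomposition is:
Bags: B1 = {e, f, g}  B2 = {b, e, f}  B3 = {c, e, f}  B4 = {a, e, f}  B5 = {d, e, f}
Tree: B1–B2, B2–B3, B3–B4, B4–B5
The largest bag has 3 vertices, giving width 2; this decomposition certifies tw(G) ≤ 2. For the lower bound, G contains the cycle f–g–e–b–f, so G is not a forest; only forests have treewidth ≤ 1, hence tw(G) ≥ 2. Combining the bounds, tw(G) = 2.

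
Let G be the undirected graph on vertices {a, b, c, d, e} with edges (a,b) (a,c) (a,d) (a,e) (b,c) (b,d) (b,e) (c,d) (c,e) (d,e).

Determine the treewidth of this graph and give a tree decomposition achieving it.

Treewidth 4.
One such decomposition:
Bags: B1 = {a, b, c, d, e}
Tree: (single bag)

A single bag containing all 5 vertices is trivially a valid decomposition of width 4. For the lower bound, the 5 vertices {a, b, c, d, e} are pairwise adjacent, and any tree decomposition puts a clique entirely inside one bag — forcing width ≥ 4. Hence tw(G) = 4 exactly.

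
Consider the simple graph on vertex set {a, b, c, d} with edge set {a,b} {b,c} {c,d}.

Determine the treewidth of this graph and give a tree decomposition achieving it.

The largest bag has 2 vertices, giving width 1; this decomposition certifies tw(G) ≤ 1. Since G has at least one edge (e.g. a–b), it is not an edgeless graph, so tw(G) ≥ 1. Combining the bounds, tw(G) = 1.

Treewidth 1.
One optimal decomposition is:
Bags: B1 = {a, b}  B2 = {b, c}  B3 = {c, d}
Tree: B1–B2, B2–B3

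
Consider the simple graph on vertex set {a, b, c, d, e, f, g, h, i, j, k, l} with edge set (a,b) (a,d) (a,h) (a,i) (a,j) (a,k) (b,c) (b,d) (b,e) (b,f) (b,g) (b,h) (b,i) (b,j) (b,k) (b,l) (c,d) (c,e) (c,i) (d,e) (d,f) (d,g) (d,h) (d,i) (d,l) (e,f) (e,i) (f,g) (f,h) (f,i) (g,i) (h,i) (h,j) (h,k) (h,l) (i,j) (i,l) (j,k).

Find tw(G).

4

A width-4 tree decomposition is:
Bags: B1 = {b, d, e, f, i}  B2 = {b, d, f, h, i}  B3 = {a, b, d, h, i}  B4 = {b, d, f, g, i}  B5 = {b, d, h, i, l}  B6 = {a, b, h, i, j}  B7 = {a, b, h, j, k}  B8 = {b, c, d, e, i}
Tree: B1–B2, B2–B3, B2–B4, B2–B5, B3–B6, B6–B7, B1–B8
Each bag holds 5 vertices, so the decomposition has width 4, which upper-bounds the treewidth. For the lower bound, the 5 vertices {a, b, h, j, k} are pairwise adjacent, and any tree decomposition puts a clique entirely inside one bag — forcing width ≥ 4. The upper and lower bounds meet at 4, so that is the treewidth.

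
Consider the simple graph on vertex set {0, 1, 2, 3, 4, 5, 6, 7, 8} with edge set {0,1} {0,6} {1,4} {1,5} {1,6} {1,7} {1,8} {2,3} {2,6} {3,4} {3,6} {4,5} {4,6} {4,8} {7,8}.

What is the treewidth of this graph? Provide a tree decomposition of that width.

Every bag has size at most 3, so the width is 3 − 1 = 2 and tw(G) ≤ 2. For the lower bound, the 3 vertices {0, 1, 6} are pairwise adjacent, and any tree decomposition puts a clique entirely inside one bag — forcing width ≥ 2. Hence tw(G) = 2 exactly.

Treewidth 2.
Bags: B1 = {1, 4, 5}  B2 = {1, 4, 6}  B3 = {3, 4, 6}  B4 = {0, 1, 6}  B5 = {2, 3, 6}  B6 = {1, 4, 8}  B7 = {1, 7, 8}
Tree: B1–B2, B2–B3, B2–B4, B3–B5, B1–B6, B6–B7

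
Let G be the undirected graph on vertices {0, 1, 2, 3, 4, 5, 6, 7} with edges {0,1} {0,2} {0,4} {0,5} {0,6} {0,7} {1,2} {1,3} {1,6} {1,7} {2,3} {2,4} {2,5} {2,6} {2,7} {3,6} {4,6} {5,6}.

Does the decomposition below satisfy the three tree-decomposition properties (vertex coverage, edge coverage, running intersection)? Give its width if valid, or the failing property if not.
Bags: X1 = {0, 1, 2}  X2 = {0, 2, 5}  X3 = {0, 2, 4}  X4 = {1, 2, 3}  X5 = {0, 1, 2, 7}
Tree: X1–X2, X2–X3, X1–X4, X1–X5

A tree decomposition must satisfy three properties: every vertex lies in some bag; for every edge, both endpoints lie together in some bag; and for every vertex, the bags containing it form a connected subtree. Here vertex 6 appears in no bag, so the decomposition is invalid.

No — vertex 6 appears in no bag.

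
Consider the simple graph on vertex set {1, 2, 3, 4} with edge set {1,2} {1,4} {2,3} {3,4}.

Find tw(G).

2

A width-2 tree decomposition is:
Bags: B1 = {1, 2, 4}  B2 = {2, 3, 4}
Tree: B1–B2
Each bag holds 3 vertices, so the decomposition has width 2, which upper-bounds the treewidth. For the lower bound, G contains the cycle 4–1–2–3–4, so G is not a forest; only forests have treewidth ≤ 1, hence tw(G) ≥ 2. Therefore the treewidth is 2.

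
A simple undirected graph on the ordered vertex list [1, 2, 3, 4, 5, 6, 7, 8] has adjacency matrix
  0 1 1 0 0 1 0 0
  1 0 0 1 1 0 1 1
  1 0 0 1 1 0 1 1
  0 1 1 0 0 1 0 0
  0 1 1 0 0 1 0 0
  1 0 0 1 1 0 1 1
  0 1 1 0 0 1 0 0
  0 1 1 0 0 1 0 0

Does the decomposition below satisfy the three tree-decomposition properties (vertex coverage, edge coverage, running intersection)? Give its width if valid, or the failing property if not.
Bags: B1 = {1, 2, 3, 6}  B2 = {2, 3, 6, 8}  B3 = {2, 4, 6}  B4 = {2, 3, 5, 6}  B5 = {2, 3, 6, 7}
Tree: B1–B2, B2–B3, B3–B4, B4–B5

A tree decomposition must satisfy three properties: every vertex lies in some bag; for every edge, both endpoints lie together in some bag; and for every vertex, the bags containing it form a connected subtree. Here edge (3,4) lies in no bag, so the decomposition is invalid.

No — edge (3,4) lies in no bag.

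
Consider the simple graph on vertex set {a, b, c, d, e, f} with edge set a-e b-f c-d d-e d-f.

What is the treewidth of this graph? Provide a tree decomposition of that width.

The largest bag has 2 vertices, giving width 1; this decomposition certifies tw(G) ≤ 1. Any graph with an edge has treewidth ≥ 1, and G has the edge d–f. The upper and lower bounds meet at 1, so that is the treewidth.

Treewidth 1.
One optimal decomposition is:
Bags: B1 = {d, f}  B2 = {b, f}  B3 = {c, d}  B4 = {d, e}  B5 = {a, e}
Tree: B1–B2, B1–B3, B3–B4, B4–B5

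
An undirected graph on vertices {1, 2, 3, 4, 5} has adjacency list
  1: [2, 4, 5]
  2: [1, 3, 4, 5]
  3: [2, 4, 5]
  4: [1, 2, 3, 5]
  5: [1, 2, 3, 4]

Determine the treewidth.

3

A width-3 tree decomposition is:
Bags: B1 = {2, 3, 4, 5}  B2 = {1, 2, 4, 5}
Tree: B1–B2
Every bag has size at most 4, so the width is 4 − 1 = 3 and tw(G) ≤ 3. Conversely, {1, 2, 4, 5} is a clique of size 4, and the vertices of any clique must share a bag in every tree decomposition; so some bag has ≥ 4 vertices and tw(G) ≥ 3. Hence tw(G) = 3 exactly.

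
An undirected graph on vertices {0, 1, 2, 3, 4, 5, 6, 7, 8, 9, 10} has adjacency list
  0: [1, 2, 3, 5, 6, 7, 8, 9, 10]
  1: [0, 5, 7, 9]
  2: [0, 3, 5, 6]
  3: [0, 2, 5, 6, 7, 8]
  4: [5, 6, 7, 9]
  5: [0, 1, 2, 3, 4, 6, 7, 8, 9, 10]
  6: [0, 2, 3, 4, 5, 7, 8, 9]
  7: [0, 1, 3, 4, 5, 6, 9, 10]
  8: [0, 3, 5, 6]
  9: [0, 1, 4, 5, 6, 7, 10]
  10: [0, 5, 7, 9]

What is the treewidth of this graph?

4

A width-4 tree decomposition is:
Bags: B1 = {0, 3, 5, 6, 7}  B2 = {0, 2, 3, 5, 6}  B3 = {0, 5, 6, 7, 9}  B4 = {0, 5, 7, 9, 10}  B5 = {4, 5, 6, 7, 9}  B6 = {0, 3, 5, 6, 8}  B7 = {0, 1, 5, 7, 9}
Tree: B1–B2, B1–B3, B3–B4, B3–B5, B2–B6, B3–B7
The largest bag has 5 vertices, giving width 4; this decomposition certifies tw(G) ≤ 4. On the other hand G contains the 5-clique {0, 1, 5, 7, 9}. A clique must lie in a single bag of any decomposition, so no decomposition can have width below 4. The upper and lower bounds meet at 4, so that is the treewidth.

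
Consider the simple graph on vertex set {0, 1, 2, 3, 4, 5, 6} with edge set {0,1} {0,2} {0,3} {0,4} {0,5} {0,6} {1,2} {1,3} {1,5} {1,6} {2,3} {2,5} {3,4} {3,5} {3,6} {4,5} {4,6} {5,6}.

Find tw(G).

A width-4 tree decomposition is:
Bags: B1 = {0, 1, 2, 3, 5}  B2 = {0, 1, 3, 5, 6}  B3 = {0, 3, 4, 5, 6}
Tree: B1–B2, B2–B3
Every bag has size at most 5, so the width is 5 − 1 = 4 and tw(G) ≤ 4. On the other hand G contains the 5-clique {0, 1, 2, 3, 5}. A clique must lie in a single bag of any decomposition, so no decomposition can have width below 4. The upper and lower bounds meet at 4, so that is the treewidth.

4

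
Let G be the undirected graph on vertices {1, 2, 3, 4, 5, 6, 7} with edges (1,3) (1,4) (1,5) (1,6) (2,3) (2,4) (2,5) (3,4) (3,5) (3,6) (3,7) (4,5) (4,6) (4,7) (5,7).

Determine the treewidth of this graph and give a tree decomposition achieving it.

Treewidth 3.
Bags: B1 = {1, 3, 4, 6}  B2 = {1, 3, 4, 5}  B3 = {3, 4, 5, 7}  B4 = {2, 3, 4, 5}
Tree: B1–B2, B2–B3, B3–B4

The largest bag has 4 vertices, giving width 3; this decomposition certifies tw(G) ≤ 3. Conversely, {1, 3, 4, 5} is a clique of size 4, and the vertices of any clique must share a bag in every tree decomposition; so some bag has ≥ 4 vertices and tw(G) ≥ 3. The upper and lower bounds meet at 3, so that is the treewidth.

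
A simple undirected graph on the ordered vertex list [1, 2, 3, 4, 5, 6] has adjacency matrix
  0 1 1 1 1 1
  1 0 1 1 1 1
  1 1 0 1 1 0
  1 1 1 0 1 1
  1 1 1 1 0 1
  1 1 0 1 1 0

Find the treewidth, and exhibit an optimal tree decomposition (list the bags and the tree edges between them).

Treewidth 4.
Bags: B1 = {1, 2, 4, 5, 6}  B2 = {1, 2, 3, 4, 5}
Tree: B1–B2

Every bag has size at most 5, so the width is 5 − 1 = 4 and tw(G) ≤ 4. On the other hand G contains the 5-clique {1, 2, 3, 4, 5}. A clique must lie in a single bag of any decomposition, so no decomposition can have width below 4. Therefore the treewidth is 4.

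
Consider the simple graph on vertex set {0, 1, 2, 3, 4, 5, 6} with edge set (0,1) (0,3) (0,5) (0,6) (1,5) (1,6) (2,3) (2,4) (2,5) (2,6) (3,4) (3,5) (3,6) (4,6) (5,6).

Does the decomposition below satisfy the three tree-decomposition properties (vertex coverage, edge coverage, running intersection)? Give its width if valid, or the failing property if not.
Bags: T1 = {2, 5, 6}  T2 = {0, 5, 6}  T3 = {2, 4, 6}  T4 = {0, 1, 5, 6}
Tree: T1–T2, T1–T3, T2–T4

No — vertex 3 appears in no bag.

A tree decomposition must satisfy three properties: every vertex lies in some bag; for every edge, both endpoints lie together in some bag; and for every vertex, the bags containing it form a connected subtree. Here vertex 3 appears in no bag, so the decomposition is invalid.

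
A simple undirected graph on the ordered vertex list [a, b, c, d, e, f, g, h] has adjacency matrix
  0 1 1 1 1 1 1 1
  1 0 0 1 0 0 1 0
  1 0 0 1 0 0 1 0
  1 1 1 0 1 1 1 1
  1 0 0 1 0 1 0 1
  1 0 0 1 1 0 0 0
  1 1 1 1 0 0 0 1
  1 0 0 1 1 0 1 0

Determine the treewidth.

A width-3 tree decomposition is:
Bags: B1 = {a, d, e, h}  B2 = {a, d, g, h}  B3 = {a, d, e, f}  B4 = {a, b, d, g}  B5 = {a, c, d, g}
Tree: B1–B2, B1–B3, B2–B4, B2–B5
Each bag holds 4 vertices, so the decomposition has width 3, which upper-bounds the treewidth. For the lower bound, the 4 vertices {a, d, g, h} are pairwise adjacent, and any tree decomposition puts a clique entirely inside one bag — forcing width ≥ 3. Combining the bounds, tw(G) = 3.

3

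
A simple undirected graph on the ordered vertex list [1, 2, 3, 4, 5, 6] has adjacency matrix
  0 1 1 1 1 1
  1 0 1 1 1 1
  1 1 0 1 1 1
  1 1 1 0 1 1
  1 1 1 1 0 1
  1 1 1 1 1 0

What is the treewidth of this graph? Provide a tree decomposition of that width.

A single bag containing all 6 vertices is trivially a valid decomposition of width 5. Conversely, {1, 2, 3, 4, 5, 6} is a clique of size 6, and the vertices of any clique must share a bag in every tree decomposition; so some bag has ≥ 6 vertices and tw(G) ≥ 5. Combining the bounds, tw(G) = 5.

Treewidth 5.
One optimal decomposition is:
Bags: B1 = {1, 2, 3, 4, 5, 6}
Tree: (single bag)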